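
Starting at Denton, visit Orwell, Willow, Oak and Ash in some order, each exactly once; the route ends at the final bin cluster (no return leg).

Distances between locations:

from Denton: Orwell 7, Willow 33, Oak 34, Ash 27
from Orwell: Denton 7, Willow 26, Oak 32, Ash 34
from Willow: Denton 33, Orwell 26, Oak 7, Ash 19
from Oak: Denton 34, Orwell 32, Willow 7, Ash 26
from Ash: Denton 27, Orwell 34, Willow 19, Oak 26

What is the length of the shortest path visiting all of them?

65 — the minimum one-way total.

There are 4! = 24 possible orderings.
Denton → Orwell → Willow → Oak → Ash: 7+26+7+26 = 66
Denton → Orwell → Willow → Ash → Oak: 7+26+19+26 = 78
Denton → Orwell → Oak → Willow → Ash: 7+32+7+19 = 65
Denton → Orwell → Oak → Ash → Willow: 7+32+26+19 = 84
Denton → Orwell → Ash → Willow → Oak: 7+34+19+7 = 67
Denton → Orwell → Ash → Oak → Willow: 7+34+26+7 = 74
Denton → Willow → Orwell → Oak → Ash: 33+26+32+26 = 117
Denton → Willow → Orwell → Ash → Oak: 33+26+34+26 = 119
Denton → Willow → Oak → Orwell → Ash: 33+7+32+34 = 106
Denton → Willow → Oak → Ash → Orwell: 33+7+26+34 = 100
Denton → Willow → Ash → Orwell → Oak: 33+19+34+32 = 118
Denton → Willow → Ash → Oak → Orwell: 33+19+26+32 = 110
Denton → Oak → Orwell → Willow → Ash: 34+32+26+19 = 111
Denton → Oak → Orwell → Ash → Willow: 34+32+34+19 = 119
… (10 more)
The minimum is 65.
One shortest path: Denton → Orwell → Oak → Willow → Ash.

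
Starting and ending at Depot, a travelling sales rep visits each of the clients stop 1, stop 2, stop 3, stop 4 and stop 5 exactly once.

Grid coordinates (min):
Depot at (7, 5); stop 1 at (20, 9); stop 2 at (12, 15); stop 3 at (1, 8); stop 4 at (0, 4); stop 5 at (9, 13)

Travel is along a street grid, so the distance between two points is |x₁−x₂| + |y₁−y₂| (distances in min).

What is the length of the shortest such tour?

62 min — the shortest possible round trip.

Depot→stop 1→stop 2→stop 3→stop 4→stop 5→Depot: 17+14+18+5+18+10 = 82
Depot→stop 1→stop 2→stop 3→stop 5→stop 4→Depot: 17+14+18+13+18+8 = 88
Depot→stop 1→stop 2→stop 4→stop 3→stop 5→Depot: 17+14+23+5+13+10 = 82
Depot→stop 1→stop 2→stop 4→stop 5→stop 3→Depot: 17+14+23+18+13+9 = 94
Depot→stop 1→stop 2→stop 5→stop 3→stop 4→Depot: 17+14+5+13+5+8 = 62
Depot→stop 1→stop 2→stop 5→stop 4→stop 3→Depot: 17+14+5+18+5+9 = 68
Depot→stop 1→stop 3→stop 2→stop 4→stop 5→Depot: 17+20+18+23+18+10 = 106
Depot→stop 1→stop 3→stop 2→stop 5→stop 4→Depot: 17+20+18+5+18+8 = 86
Depot→stop 1→stop 3→stop 4→stop 2→stop 5→Depot: 17+20+5+23+5+10 = 80
Depot→stop 1→stop 3→stop 4→stop 5→stop 2→Depot: 17+20+5+18+5+15 = 80
Depot→stop 1→stop 3→stop 5→stop 2→stop 4→Depot: 17+20+13+5+23+8 = 86
Depot→stop 1→stop 3→stop 5→stop 4→stop 2→Depot: 17+20+13+18+23+15 = 106
Depot→stop 1→stop 4→stop 2→stop 3→stop 5→Depot: 17+25+23+18+13+10 = 106
Depot→stop 1→stop 4→stop 2→stop 5→stop 3→Depot: 17+25+23+5+13+9 = 92
… (46 more)
The minimum is 62.
One optimal route: Depot → stop 1 → stop 2 → stop 5 → stop 3 → stop 4 → Depot (or its reverse).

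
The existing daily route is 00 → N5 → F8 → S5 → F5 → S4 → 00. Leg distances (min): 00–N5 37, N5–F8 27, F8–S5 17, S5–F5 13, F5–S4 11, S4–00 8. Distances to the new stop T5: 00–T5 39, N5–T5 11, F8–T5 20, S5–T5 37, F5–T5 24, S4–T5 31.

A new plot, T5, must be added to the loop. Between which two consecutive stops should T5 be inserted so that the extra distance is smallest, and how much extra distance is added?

Insertion cost between consecutive stops i–j is d(i,T5) + d(T5,j) − d(i,j):
  between 00 and N5: 39 + 11 − 37 = 13
  between N5 and F8: 11 + 20 − 27 = 4
  between F8 and S5: 20 + 37 − 17 = 40
  between S5 and F5: 37 + 24 − 13 = 48
  between F5 and S4: 24 + 31 − 11 = 44
  between S4 and 00: 31 + 39 − 8 = 62
Cheapest insertion is between N5 and F8, adding 4.
New total = 113 + 4 = 117.

+4 min — insert T5 between N5 and F8.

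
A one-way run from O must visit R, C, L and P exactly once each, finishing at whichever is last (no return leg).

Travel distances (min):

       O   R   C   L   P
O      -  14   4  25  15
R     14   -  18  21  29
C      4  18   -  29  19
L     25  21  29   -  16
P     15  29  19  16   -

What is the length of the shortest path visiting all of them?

There are 4! = 24 possible orderings.
O→R→C→L→P: 14+18+29+16 = 77
O→R→C→P→L: 14+18+19+16 = 67
O→R→L→C→P: 14+21+29+19 = 83
O→R→L→P→C: 14+21+16+19 = 70
O→R→P→C→L: 14+29+19+29 = 91
O→R→P→L→C: 14+29+16+29 = 88
O→C→R→L→P: 4+18+21+16 = 59
O→C→R→P→L: 4+18+29+16 = 67
O→C→L→R→P: 4+29+21+29 = 83
O→C→L→P→R: 4+29+16+29 = 78
O→C→P→R→L: 4+19+29+21 = 73
O→C→P→L→R: 4+19+16+21 = 60
O→L→R→C→P: 25+21+18+19 = 83
O→L→R→P→C: 25+21+29+19 = 94
… (10 more)
The minimum is 59.
One shortest path: O → C → R → L → P.

Shortest open route: 59 min.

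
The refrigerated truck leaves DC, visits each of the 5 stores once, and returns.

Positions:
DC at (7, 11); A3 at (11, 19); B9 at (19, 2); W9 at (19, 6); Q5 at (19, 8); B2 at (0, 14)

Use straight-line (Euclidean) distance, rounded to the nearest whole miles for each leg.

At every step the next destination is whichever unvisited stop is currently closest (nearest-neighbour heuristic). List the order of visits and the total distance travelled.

DC → [B2:8 / A3:9 / Q5:12 / W9:13 / B9:15] → B2 (8)
B2 → [A3:12 / Q5:20 / W9:21 / B9:22] → A3 (12)
A3 → [Q5:14 / W9:15 / B9:19] → Q5 (14)
Q5 → [W9:2 / B9:6] → W9 (2)
W9 → [B9:4] → B9 (4)
Return B9→DC: 15.
Total = 8 + 12 + 14 + 2 + 4 + 15 = 55.

Nearest-neighbour total = 55 miles; route DC → B2 → A3 → Q5 → W9 → B9 → DC.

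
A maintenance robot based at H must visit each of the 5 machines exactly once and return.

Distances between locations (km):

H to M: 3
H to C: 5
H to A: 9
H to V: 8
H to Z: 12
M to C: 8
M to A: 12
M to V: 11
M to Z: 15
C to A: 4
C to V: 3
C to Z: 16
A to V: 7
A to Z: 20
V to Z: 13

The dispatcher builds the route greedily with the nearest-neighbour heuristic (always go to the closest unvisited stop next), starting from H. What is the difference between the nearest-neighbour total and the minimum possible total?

Excess over optimum: 6 km.

H: M=3, C=5, V=8, A=9, Z=12 ⇒ M
M: C=8, V=11, A=12, Z=15 ⇒ C
C: V=3, A=4, Z=16 ⇒ V
V: A=7, Z=13 ⇒ A
A: Z=20 ⇒ Z
NN route H → M → C → V → A → Z → H costs 53.
Optimal: H → M → C → A → V → Z → H costs 47 (by enumerating all 60 distinct tours).
Excess = 53 − 47 = 6.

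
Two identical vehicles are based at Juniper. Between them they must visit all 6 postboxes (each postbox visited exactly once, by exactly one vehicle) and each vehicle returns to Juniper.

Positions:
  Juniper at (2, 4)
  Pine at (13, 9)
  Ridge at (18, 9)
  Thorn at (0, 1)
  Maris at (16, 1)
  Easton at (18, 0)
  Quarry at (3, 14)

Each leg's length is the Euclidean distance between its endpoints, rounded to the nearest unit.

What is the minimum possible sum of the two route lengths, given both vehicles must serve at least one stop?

There are 2^5 − 1 = 31 ways to divide the 6 stops into two non-empty groups. For each, the best each vehicle can do is its own shortest tour through its group:
  {Pine} + {Ridge, Thorn, Maris, Easton, Quarry}: 24 + 57 = 81
  {Ridge} + {Pine, Thorn, Maris, Easton, Quarry}: 34 + 53 = 87
  {Pine, Ridge} + {Thorn, Maris, Easton, Quarry}: 34 + 52 = 86
  {Thorn} + {Pine, Ridge, Maris, Easton, Quarry}: 8 + 51 = 59
  {Pine, Thorn} + {Ridge, Maris, Easton, Quarry}: 31 + 51 = 82
  {Ridge, Thorn} + {Pine, Maris, Easton, Quarry}: 41 + 47 = 88
  … (31 splits in total)
Best: vehicle 1 Juniper → Thorn → Juniper = 8; vehicle 2 Juniper → Maris → Easton → Ridge → Pine → Quarry → Juniper = 51; combined 59.

59 — the smallest possible combined total.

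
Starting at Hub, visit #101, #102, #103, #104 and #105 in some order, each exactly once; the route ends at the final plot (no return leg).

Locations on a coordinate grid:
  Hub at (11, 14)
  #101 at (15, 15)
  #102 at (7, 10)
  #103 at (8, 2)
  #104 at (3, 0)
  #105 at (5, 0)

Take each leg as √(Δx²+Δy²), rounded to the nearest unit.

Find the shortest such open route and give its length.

There are 5! = 120 possible orderings.
Hub - #101 - #102 - #103 - #104 - #105: 4+9+8+5+2 = 28
Hub - #101 - #102 - #103 - #105 - #104: 4+9+8+4+2 = 27
Hub - #101 - #102 - #104 - #103 - #105: 4+9+11+5+4 = 33
Hub - #101 - #102 - #104 - #105 - #103: 4+9+11+2+4 = 30
Hub - #101 - #102 - #105 - #103 - #104: 4+9+10+4+5 = 32
Hub - #101 - #102 - #105 - #104 - #103: 4+9+10+2+5 = 30
Hub - #101 - #103 - #102 - #104 - #105: 4+15+8+11+2 = 40
Hub - #101 - #103 - #102 - #105 - #104: 4+15+8+10+2 = 39
Hub - #101 - #103 - #104 - #102 - #105: 4+15+5+11+10 = 45
Hub - #101 - #103 - #104 - #105 - #102: 4+15+5+2+10 = 36
Hub - #101 - #103 - #105 - #102 - #104: 4+15+4+10+11 = 44
Hub - #101 - #103 - #105 - #104 - #102: 4+15+4+2+11 = 36
Hub - #101 - #104 - #102 - #103 - #105: 4+19+11+8+4 = 46
Hub - #101 - #104 - #102 - #105 - #103: 4+19+11+10+4 = 48
… (106 more)
The minimum is 27.
One shortest path: Hub → #101 → #102 → #103 → #105 → #104.

27 — the minimum one-way total.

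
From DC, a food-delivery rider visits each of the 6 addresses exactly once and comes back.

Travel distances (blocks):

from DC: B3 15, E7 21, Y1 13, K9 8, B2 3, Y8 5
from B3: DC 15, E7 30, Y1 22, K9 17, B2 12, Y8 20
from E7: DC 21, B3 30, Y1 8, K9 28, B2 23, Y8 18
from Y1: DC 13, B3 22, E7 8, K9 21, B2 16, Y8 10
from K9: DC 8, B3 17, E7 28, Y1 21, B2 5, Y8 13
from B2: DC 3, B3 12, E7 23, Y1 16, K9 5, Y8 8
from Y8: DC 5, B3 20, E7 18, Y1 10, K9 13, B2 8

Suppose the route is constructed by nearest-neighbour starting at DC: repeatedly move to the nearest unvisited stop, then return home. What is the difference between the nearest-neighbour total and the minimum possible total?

From DC: B2=3, Y8=5, K9=8, Y1=13, B3=15, E7=21 → choose B2 (3).
From B2: K9=5, Y8=8, B3=12, Y1=16, E7=23 → choose K9 (5).
From K9: Y8=13, B3=17, Y1=21, E7=28 → choose Y8 (13).
From Y8: Y1=10, E7=18, B3=20 → choose Y1 (10).
From Y1: E7=8, B3=22 → choose E7 (8).
From E7: B3=30 → choose B3 (30).
NN route DC → B2 → K9 → Y8 → Y1 → E7 → B3 → DC costs 84.
Optimal: DC → K9 → B2 → B3 → E7 → Y1 → Y8 → DC costs 78 (by enumerating all 360 distinct tours).
Excess = 84 − 78 = 6.

The nearest-neighbour route is 6 blocks longer than optimal.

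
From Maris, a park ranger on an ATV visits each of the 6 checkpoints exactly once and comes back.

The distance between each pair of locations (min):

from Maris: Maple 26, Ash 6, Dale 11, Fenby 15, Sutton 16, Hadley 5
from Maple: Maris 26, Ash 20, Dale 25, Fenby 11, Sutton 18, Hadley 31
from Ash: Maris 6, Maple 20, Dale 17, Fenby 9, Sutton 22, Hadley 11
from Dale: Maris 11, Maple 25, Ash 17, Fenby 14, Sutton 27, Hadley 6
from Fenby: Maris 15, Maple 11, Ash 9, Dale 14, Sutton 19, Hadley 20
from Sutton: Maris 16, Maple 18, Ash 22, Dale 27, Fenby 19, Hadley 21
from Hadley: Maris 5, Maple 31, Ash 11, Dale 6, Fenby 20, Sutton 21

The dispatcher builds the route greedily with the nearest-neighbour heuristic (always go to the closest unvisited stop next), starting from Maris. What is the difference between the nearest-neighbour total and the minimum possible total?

Excess over optimum: 6 min.

From Maris: Hadley=5, Ash=6, Dale=11, Fenby=15, Sutton=16, Maple=26 → choose Hadley (5).
From Hadley: Dale=6, Ash=11, Fenby=20, Sutton=21, Maple=31 → choose Dale (6).
From Dale: Fenby=14, Ash=17, Maple=25, Sutton=27 → choose Fenby (14).
From Fenby: Ash=9, Maple=11, Sutton=19 → choose Ash (9).
From Ash: Maple=20, Sutton=22 → choose Maple (20).
From Maple: Sutton=18 → choose Sutton (18).
NN route Maris → Hadley → Dale → Fenby → Ash → Maple → Sutton → Maris costs 88.
Optimal: Maris → Ash → Fenby → Maple → Sutton → Dale → Hadley → Maris costs 82 (by enumerating all 360 distinct tours).
Excess = 88 − 82 = 6.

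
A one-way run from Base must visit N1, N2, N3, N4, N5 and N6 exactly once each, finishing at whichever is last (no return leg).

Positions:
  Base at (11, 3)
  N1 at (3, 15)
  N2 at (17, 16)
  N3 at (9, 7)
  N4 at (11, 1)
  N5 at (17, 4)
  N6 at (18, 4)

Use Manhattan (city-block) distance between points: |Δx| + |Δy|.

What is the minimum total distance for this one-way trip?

There are 6! = 720 possible orderings.
Base → N1 → N2 → N3 → N4 → N5 → N6: 20+15+17+8+9+1 = 70
Base → N1 → N2 → N3 → N4 → N6 → N5: 20+15+17+8+10+1 = 71
Base → N1 → N2 → N3 → N5 → N4 → N6: 20+15+17+11+9+10 = 82
Base → N1 → N2 → N3 → N5 → N6 → N4: 20+15+17+11+1+10 = 74
Base → N1 → N2 → N3 → N6 → N4 → N5: 20+15+17+12+10+9 = 83
Base → N1 → N2 → N3 → N6 → N5 → N4: 20+15+17+12+1+9 = 74
Base → N1 → N2 → N4 → N3 → N5 → N6: 20+15+21+8+11+1 = 76
Base → N1 → N2 → N4 → N3 → N6 → N5: 20+15+21+8+12+1 = 77
… (712 more)
Base → N4 → N3 → N5 → N6 → N2 → N1: 2+8+11+1+13+15 = 50  ← best
The minimum is 50.
One shortest path: Base → N4 → N3 → N5 → N6 → N2 → N1.

Minimum one-way distance = 50.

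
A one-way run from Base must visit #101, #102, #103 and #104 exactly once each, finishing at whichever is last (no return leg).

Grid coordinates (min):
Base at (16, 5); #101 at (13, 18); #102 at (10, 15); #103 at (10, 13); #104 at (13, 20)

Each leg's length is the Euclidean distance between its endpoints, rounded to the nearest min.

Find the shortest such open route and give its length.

Minimum one-way distance = 18 min.

There are 4! = 24 possible orderings.
Base → #101 → #102 → #103 → #104: 13+4+2+8 = 27
Base → #101 → #102 → #104 → #103: 13+4+6+8 = 31
Base → #101 → #103 → #102 → #104: 13+6+2+6 = 27
Base → #101 → #103 → #104 → #102: 13+6+8+6 = 33
Base → #101 → #104 → #102 → #103: 13+2+6+2 = 23
Base → #101 → #104 → #103 → #102: 13+2+8+2 = 25
Base → #102 → #101 → #103 → #104: 12+4+6+8 = 30
Base → #102 → #101 → #104 → #103: 12+4+2+8 = 26
Base → #102 → #103 → #101 → #104: 12+2+6+2 = 22
Base → #102 → #103 → #104 → #101: 12+2+8+2 = 24
Base → #102 → #104 → #101 → #103: 12+6+2+6 = 26
Base → #102 → #104 → #103 → #101: 12+6+8+6 = 32
Base → #103 → #101 → #102 → #104: 10+6+4+6 = 26
Base → #103 → #101 → #104 → #102: 10+6+2+6 = 24
… (10 more)
Base → #103 → #102 → #101 → #104: 10+2+4+2 = 18  ← best
The minimum is 18.
One shortest path: Base → #103 → #102 → #101 → #104.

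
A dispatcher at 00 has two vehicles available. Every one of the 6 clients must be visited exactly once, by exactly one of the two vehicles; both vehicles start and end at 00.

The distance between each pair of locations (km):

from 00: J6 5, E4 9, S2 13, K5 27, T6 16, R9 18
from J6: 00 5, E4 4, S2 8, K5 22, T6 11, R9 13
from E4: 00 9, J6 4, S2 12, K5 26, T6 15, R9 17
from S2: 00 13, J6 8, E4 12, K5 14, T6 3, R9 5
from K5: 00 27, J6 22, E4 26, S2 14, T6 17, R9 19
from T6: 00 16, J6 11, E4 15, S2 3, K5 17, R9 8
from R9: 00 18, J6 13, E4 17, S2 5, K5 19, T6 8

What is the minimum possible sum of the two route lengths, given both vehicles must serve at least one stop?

Check every non-empty split of the stops between the two vehicles; for each half take its own optimal tour:
  {J6} + {E4, S2, K5, T6, R9}: 10 + 78 = 88
  {E4} + {J6, S2, K5, T6, R9}: 18 + 70 = 88
  {J6, E4} + {S2, K5, T6, R9}: 18 + 70 = 88
  {S2} + {J6, E4, K5, T6, R9}: 26 + 78 = 104
  {J6, S2} + {E4, K5, T6, R9}: 26 + 78 = 104
  {E4, S2} + {J6, K5, T6, R9}: 34 + 70 = 104
  … (31 splits in total)
Best: vehicle 1 00 → J6 → 00 = 10; vehicle 2 00 → E4 → S2 → K5 → T6 → R9 → 00 = 78; combined 88.

88 km — the smallest possible combined total.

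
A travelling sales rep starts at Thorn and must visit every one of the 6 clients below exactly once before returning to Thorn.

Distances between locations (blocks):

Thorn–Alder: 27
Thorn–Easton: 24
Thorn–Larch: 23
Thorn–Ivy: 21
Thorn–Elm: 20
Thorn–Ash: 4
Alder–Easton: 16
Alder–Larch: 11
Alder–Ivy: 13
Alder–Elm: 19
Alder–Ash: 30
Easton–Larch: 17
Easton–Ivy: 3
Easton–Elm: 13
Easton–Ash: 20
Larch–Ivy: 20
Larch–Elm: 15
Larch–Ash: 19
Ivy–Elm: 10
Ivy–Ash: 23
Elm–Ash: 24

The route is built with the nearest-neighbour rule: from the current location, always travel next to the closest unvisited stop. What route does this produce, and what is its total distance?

Thorn → [Ash:4 / Elm:20 / Ivy:21 / Larch:23 / Easton:24 / Alder:27] → Ash (4)
Ash → [Larch:19 / Easton:20 / Ivy:23 / Elm:24 / Alder:30] → Larch (19)
Larch → [Alder:11 / Elm:15 / Easton:17 / Ivy:20] → Alder (11)
Alder → [Ivy:13 / Easton:16 / Elm:19] → Ivy (13)
Ivy → [Easton:3 / Elm:10] → Easton (3)
Easton → [Elm:13] → Elm (13)
Return Elm→Thorn: 20.
Total = 4 + 19 + 11 + 13 + 3 + 13 + 20 = 83.

83 blocks along Thorn → Ash → Larch → Alder → Ivy → Easton → Elm → Thorn.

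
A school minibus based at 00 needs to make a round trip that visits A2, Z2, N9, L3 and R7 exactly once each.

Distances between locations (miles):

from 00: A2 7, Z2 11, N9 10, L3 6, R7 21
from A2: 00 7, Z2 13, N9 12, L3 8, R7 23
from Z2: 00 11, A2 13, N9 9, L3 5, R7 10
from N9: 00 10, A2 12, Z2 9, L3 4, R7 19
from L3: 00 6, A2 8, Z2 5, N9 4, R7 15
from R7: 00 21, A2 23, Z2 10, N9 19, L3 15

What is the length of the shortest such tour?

With 5 stops there are 5!/2 = 60 distinct round trips (a route and its reverse cost the same).
00 → A2 → Z2 → N9 → L3 → R7 → 00: 7+13+9+4+15+21 = 69
00 → A2 → Z2 → N9 → R7 → L3 → 00: 7+13+9+19+15+6 = 69
00 → A2 → Z2 → L3 → N9 → R7 → 00: 7+13+5+4+19+21 = 69
00 → A2 → Z2 → L3 → R7 → N9 → 00: 7+13+5+15+19+10 = 69
00 → A2 → Z2 → R7 → N9 → L3 → 00: 7+13+10+19+4+6 = 59
00 → A2 → Z2 → R7 → L3 → N9 → 00: 7+13+10+15+4+10 = 59
00 → A2 → N9 → Z2 → L3 → R7 → 00: 7+12+9+5+15+21 = 69
00 → A2 → N9 → Z2 → R7 → L3 → 00: 7+12+9+10+15+6 = 59
00 → A2 → N9 → L3 → Z2 → R7 → 00: 7+12+4+5+10+21 = 59
00 → A2 → N9 → L3 → R7 → Z2 → 00: 7+12+4+15+10+11 = 59
00 → A2 → N9 → R7 → Z2 → L3 → 00: 7+12+19+10+5+6 = 59
00 → A2 → N9 → R7 → L3 → Z2 → 00: 7+12+19+15+5+11 = 69
00 → A2 → L3 → Z2 → N9 → R7 → 00: 7+8+5+9+19+21 = 69
00 → A2 → L3 → Z2 → R7 → N9 → 00: 7+8+5+10+19+10 = 59
… (46 more)
The minimum is 59.
One optimal route: 00 → A2 → Z2 → R7 → N9 → L3 → 00 (or its reverse).

Shortest round trip = 59 miles.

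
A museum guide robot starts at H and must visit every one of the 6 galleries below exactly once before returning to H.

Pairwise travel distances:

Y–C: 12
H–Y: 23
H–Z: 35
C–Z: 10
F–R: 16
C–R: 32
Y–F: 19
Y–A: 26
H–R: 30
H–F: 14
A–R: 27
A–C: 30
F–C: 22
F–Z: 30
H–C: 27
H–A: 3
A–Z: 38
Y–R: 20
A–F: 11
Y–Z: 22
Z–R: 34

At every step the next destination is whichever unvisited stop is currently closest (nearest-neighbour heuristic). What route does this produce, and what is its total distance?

H → [A:3 / F:14 / Y:23 / C:27 / R:30 / Z:35] → A (3)
A → [F:11 / Y:26 / R:27 / C:30 / Z:38] → F (11)
F → [R:16 / Y:19 / C:22 / Z:30] → R (16)
R → [Y:20 / C:32 / Z:34] → Y (20)
Y → [C:12 / Z:22] → C (12)
C → [Z:10] → Z (10)
Return Z→H: 35.
Total = 3 + 11 + 16 + 20 + 12 + 10 + 35 = 107.

Nearest-neighbour total = 107; route H → A → F → R → Y → C → Z → H.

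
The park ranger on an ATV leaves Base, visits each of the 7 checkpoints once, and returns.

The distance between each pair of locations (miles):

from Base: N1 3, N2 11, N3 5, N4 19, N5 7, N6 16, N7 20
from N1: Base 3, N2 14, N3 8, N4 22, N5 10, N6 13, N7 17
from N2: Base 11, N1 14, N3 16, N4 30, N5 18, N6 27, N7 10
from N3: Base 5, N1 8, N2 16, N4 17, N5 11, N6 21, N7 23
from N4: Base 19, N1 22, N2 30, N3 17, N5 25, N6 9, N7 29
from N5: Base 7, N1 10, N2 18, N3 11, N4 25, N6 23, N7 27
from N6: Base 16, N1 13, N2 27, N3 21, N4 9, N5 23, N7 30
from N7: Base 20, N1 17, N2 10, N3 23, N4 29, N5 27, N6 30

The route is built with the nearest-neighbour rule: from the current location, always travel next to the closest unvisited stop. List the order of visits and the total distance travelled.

Total distance 104 miles via the nearest-neighbour route Base → N1 → N3 → N5 → N2 → N7 → N4 → N6 → Base.

At Base the remaining stops are N1 3, N3 5, N5 7, N2 11, N6 16, N4 19, N7 20; go to N1.
At N1 the remaining stops are N3 8, N5 10, N6 13, N2 14, N7 17, N4 22; go to N3.
At N3 the remaining stops are N5 11, N2 16, N4 17, N6 21, N7 23; go to N5.
At N5 the remaining stops are N2 18, N6 23, N4 25, N7 27; go to N2.
At N2 the remaining stops are N7 10, N6 27, N4 30; go to N7.
At N7 the remaining stops are N4 29, N6 30; go to N4.
At N4 the remaining stops are N6 9; go to N6.
Return N6→Base: 16.
Total = 3 + 8 + 11 + 18 + 10 + 29 + 9 + 16 = 104.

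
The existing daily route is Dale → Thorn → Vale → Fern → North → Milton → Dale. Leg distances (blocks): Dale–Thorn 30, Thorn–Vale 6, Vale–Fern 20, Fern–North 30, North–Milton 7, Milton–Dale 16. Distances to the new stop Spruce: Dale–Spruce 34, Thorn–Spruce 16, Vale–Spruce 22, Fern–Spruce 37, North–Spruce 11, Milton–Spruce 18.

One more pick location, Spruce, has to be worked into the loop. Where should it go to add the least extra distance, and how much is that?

Minimum extra distance: 18 blocks, inserting Spruce between Fern and North.

Insertion cost between consecutive stops i–j is d(i,Spruce) + d(Spruce,j) − d(i,j):
  between Dale and Thorn: 34 + 16 − 30 = 20
  between Thorn and Vale: 16 + 22 − 6 = 32
  between Vale and Fern: 22 + 37 − 20 = 39
  between Fern and North: 37 + 11 − 30 = 18
  between North and Milton: 11 + 18 − 7 = 22
  between Milton and Dale: 18 + 34 − 16 = 36
Cheapest insertion is between Fern and North, adding 18.
New total = 109 + 18 = 127.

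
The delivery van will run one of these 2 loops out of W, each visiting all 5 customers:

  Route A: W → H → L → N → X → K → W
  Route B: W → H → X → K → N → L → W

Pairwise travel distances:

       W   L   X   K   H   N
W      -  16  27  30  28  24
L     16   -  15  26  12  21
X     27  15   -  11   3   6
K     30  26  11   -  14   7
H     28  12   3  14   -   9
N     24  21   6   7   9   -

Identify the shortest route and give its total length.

Shortest is Route B, total 86.

Route A: 28 + 12 + 21 + 6 + 11 + 30 = 108
Route B: 28 + 3 + 11 + 7 + 21 + 16 = 86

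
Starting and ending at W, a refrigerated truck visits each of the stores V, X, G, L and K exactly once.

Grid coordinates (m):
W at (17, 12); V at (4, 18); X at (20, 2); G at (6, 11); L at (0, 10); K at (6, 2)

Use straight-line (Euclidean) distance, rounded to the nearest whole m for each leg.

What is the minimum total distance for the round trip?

Shortest round trip = 61 m.

W - V - X - G - L - K - W: 14+23+17+6+10+15 = 85
W - V - X - G - K - L - W: 14+23+17+9+10+17 = 90
W - V - X - L - G - K - W: 14+23+22+6+9+15 = 89
W - V - X - L - K - G - W: 14+23+22+10+9+11 = 89
W - V - X - K - G - L - W: 14+23+14+9+6+17 = 83
W - V - X - K - L - G - W: 14+23+14+10+6+11 = 78
W - V - G - X - L - K - W: 14+7+17+22+10+15 = 85
W - V - G - X - K - L - W: 14+7+17+14+10+17 = 79
W - V - G - L - X - K - W: 14+7+6+22+14+15 = 78
W - V - G - L - K - X - W: 14+7+6+10+14+10 = 61
W - V - G - K - X - L - W: 14+7+9+14+22+17 = 83
W - V - G - K - L - X - W: 14+7+9+10+22+10 = 72
W - V - L - X - G - K - W: 14+9+22+17+9+15 = 86
W - V - L - X - K - G - W: 14+9+22+14+9+11 = 79
… (46 more)
The minimum is 61.
One optimal route: W → V → G → L → K → X → W (or its reverse).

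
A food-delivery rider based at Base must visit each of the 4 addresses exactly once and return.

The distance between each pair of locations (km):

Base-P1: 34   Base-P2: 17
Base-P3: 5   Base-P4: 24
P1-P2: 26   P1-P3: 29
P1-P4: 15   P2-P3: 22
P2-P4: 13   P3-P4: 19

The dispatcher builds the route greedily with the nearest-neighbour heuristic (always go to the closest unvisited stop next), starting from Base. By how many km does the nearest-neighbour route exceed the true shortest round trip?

Excess over optimum: 18 km.

Base: P3=5, P2=17, P4=24, P1=34 ⇒ P3
P3: P4=19, P2=22, P1=29 ⇒ P4
P4: P2=13, P1=15 ⇒ P2
P2: P1=26 ⇒ P1
NN route Base → P3 → P4 → P2 → P1 → Base costs 97.
Optimal: Base → P2 → P4 → P1 → P3 → Base costs 79 (by enumerating all 12 distinct tours).
Excess = 97 − 79 = 18.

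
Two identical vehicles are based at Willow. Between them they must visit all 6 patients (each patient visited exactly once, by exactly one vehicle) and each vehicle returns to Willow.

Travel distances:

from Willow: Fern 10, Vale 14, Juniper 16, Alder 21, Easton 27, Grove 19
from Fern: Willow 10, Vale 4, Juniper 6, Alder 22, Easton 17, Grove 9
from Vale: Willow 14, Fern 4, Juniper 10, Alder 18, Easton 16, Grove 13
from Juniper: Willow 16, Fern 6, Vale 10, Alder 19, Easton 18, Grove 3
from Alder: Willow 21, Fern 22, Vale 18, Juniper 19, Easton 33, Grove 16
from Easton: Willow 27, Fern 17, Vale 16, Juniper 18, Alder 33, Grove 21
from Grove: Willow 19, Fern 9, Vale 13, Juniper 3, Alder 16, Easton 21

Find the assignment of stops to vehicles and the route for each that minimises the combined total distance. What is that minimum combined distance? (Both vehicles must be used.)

Try each way of splitting the stops between the two vehicles (each non-empty) and, for each split, find the best tour for each vehicle:
  {Fern} + {Vale, Juniper, Alder, Easton, Grove}: 20 + 88 = 108
  {Vale} + {Fern, Juniper, Alder, Easton, Grove}: 28 + 85 = 113
  {Fern, Vale} + {Juniper, Alder, Easton, Grove}: 28 + 85 = 113
  {Juniper} + {Fern, Vale, Alder, Easton, Grove}: 32 + 88 = 120
  {Fern, Juniper} + {Vale, Alder, Easton, Grove}: 32 + 88 = 120
  {Vale, Juniper} + {Fern, Alder, Easton, Grove}: 40 + 85 = 125
  … (31 splits in total)
Best: vehicle 1 Willow → Fern → Willow = 20; vehicle 2 Willow → Vale → Easton → Juniper → Grove → Alder → Willow = 88; combined 108.

Minimum combined distance: 108.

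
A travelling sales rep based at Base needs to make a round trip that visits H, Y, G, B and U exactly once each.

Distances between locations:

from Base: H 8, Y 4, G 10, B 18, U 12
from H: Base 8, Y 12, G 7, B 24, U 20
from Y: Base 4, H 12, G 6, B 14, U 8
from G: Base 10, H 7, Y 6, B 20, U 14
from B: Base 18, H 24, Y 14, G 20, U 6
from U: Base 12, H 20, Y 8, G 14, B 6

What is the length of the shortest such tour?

Shortest round trip = 53.

With 5 stops there are 5!/2 = 60 distinct round trips (a route and its reverse cost the same).
Base-H-Y-G-B-U-Base: 8+12+6+20+6+12 = 64
Base-H-Y-G-U-B-Base: 8+12+6+14+6+18 = 64
Base-H-Y-B-G-U-Base: 8+12+14+20+14+12 = 80
Base-H-Y-B-U-G-Base: 8+12+14+6+14+10 = 64
Base-H-Y-U-G-B-Base: 8+12+8+14+20+18 = 80
Base-H-Y-U-B-G-Base: 8+12+8+6+20+10 = 64
Base-H-G-Y-B-U-Base: 8+7+6+14+6+12 = 53
Base-H-G-Y-U-B-Base: 8+7+6+8+6+18 = 53
Base-H-G-B-Y-U-Base: 8+7+20+14+8+12 = 69
Base-H-G-B-U-Y-Base: 8+7+20+6+8+4 = 53
Base-H-G-U-Y-B-Base: 8+7+14+8+14+18 = 69
Base-H-G-U-B-Y-Base: 8+7+14+6+14+4 = 53
Base-H-B-Y-G-U-Base: 8+24+14+6+14+12 = 78
Base-H-B-Y-U-G-Base: 8+24+14+8+14+10 = 78
… (46 more)
The minimum is 53.
One optimal route: Base → H → G → Y → B → U → Base (or its reverse).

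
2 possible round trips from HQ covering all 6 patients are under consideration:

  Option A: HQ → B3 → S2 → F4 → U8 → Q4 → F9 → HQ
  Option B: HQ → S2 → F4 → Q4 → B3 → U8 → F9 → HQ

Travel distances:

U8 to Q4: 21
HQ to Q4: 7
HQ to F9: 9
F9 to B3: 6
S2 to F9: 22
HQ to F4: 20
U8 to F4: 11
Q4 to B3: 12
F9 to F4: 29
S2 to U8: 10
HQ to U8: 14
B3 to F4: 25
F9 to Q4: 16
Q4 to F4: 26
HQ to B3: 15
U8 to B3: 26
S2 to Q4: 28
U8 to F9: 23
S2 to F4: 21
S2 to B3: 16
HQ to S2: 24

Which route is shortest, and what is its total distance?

Shortest is Option A, total 109.

Option A: 15 + 16 + 21 + 11 + 21 + 16 + 9 = 109
Option B: 24 + 21 + 26 + 12 + 26 + 23 + 9 = 141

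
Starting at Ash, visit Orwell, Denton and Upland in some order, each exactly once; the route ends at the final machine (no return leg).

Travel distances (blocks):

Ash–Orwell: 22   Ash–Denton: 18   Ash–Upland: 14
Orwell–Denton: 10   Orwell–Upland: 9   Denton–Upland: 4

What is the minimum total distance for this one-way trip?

Shortest open route: 28 blocks.

There are 3! = 6 possible orderings.
Ash - Orwell - Denton - Upland: 22+10+4 = 36
Ash - Orwell - Upland - Denton: 22+9+4 = 35
Ash - Denton - Orwell - Upland: 18+10+9 = 37
Ash - Denton - Upland - Orwell: 18+4+9 = 31
Ash - Upland - Orwell - Denton: 14+9+10 = 33
Ash - Upland - Denton - Orwell: 14+4+10 = 28
The minimum is 28.
One shortest path: Ash → Upland → Denton → Orwell.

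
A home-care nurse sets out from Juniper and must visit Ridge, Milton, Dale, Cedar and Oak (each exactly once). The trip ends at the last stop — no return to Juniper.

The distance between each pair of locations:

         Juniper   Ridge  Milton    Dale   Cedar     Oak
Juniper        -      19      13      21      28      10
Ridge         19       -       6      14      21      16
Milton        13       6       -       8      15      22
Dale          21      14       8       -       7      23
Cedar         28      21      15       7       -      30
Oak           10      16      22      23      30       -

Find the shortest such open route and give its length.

Minimum one-way distance = 47.

There are 5! = 120 possible orderings.
Juniper - Ridge - Milton - Dale - Cedar - Oak: 19+6+8+7+30 = 70
Juniper - Ridge - Milton - Dale - Oak - Cedar: 19+6+8+23+30 = 86
Juniper - Ridge - Milton - Cedar - Dale - Oak: 19+6+15+7+23 = 70
Juniper - Ridge - Milton - Cedar - Oak - Dale: 19+6+15+30+23 = 93
Juniper - Ridge - Milton - Oak - Dale - Cedar: 19+6+22+23+7 = 77
Juniper - Ridge - Milton - Oak - Cedar - Dale: 19+6+22+30+7 = 84
Juniper - Ridge - Dale - Milton - Cedar - Oak: 19+14+8+15+30 = 86
Juniper - Ridge - Dale - Milton - Oak - Cedar: 19+14+8+22+30 = 93
Juniper - Ridge - Dale - Cedar - Milton - Oak: 19+14+7+15+22 = 77
Juniper - Ridge - Dale - Cedar - Oak - Milton: 19+14+7+30+22 = 92
Juniper - Ridge - Dale - Oak - Milton - Cedar: 19+14+23+22+15 = 93
Juniper - Ridge - Dale - Oak - Cedar - Milton: 19+14+23+30+15 = 101
Juniper - Ridge - Cedar - Milton - Dale - Oak: 19+21+15+8+23 = 86
Juniper - Ridge - Cedar - Milton - Oak - Dale: 19+21+15+22+23 = 100
… (106 more)
Juniper - Oak - Ridge - Milton - Dale - Cedar: 10+16+6+8+7 = 47  ← best
The minimum is 47.
One shortest path: Juniper → Oak → Ridge → Milton → Dale → Cedar.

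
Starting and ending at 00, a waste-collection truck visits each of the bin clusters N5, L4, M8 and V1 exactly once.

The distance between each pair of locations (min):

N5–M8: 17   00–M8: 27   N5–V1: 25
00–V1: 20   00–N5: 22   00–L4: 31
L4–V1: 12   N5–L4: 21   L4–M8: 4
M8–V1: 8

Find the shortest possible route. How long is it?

75 min — the shortest possible round trip.

There are 12 distinct closed tours to check (reversals are equivalent).
00 → N5 → L4 → M8 → V1 → 00: 22+21+4+8+20 = 75
00 → N5 → L4 → V1 → M8 → 00: 22+21+12+8+27 = 90
00 → N5 → M8 → L4 → V1 → 00: 22+17+4+12+20 = 75
00 → N5 → M8 → V1 → L4 → 00: 22+17+8+12+31 = 90
00 → N5 → V1 → L4 → M8 → 00: 22+25+12+4+27 = 90
00 → N5 → V1 → M8 → L4 → 00: 22+25+8+4+31 = 90
00 → L4 → N5 → M8 → V1 → 00: 31+21+17+8+20 = 97
00 → L4 → N5 → V1 → M8 → 00: 31+21+25+8+27 = 112
00 → L4 → M8 → N5 → V1 → 00: 31+4+17+25+20 = 97
00 → L4 → V1 → N5 → M8 → 00: 31+12+25+17+27 = 112
00 → M8 → N5 → L4 → V1 → 00: 27+17+21+12+20 = 97
00 → M8 → L4 → N5 → V1 → 00: 27+4+21+25+20 = 97
The minimum is 75.
One optimal route: 00 → N5 → L4 → M8 → V1 → 00 (or its reverse).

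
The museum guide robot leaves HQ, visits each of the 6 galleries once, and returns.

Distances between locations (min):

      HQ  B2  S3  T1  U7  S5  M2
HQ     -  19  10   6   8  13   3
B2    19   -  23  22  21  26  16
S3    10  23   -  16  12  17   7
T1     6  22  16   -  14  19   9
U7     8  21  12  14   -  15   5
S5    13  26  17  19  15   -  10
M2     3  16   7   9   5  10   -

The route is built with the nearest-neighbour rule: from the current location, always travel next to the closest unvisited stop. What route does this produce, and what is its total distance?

100 min along HQ → M2 → U7 → S3 → T1 → S5 → B2 → HQ.

HQ → [M2:3 / T1:6 / U7:8 / S3:10 / S5:13 / B2:19] → M2 (3)
M2 → [U7:5 / S3:7 / T1:9 / S5:10 / B2:16] → U7 (5)
U7 → [S3:12 / T1:14 / S5:15 / B2:21] → S3 (12)
S3 → [T1:16 / S5:17 / B2:23] → T1 (16)
T1 → [S5:19 / B2:22] → S5 (19)
S5 → [B2:26] → B2 (26)
Return B2→HQ: 19.
Total = 3 + 5 + 12 + 16 + 19 + 26 + 19 = 100.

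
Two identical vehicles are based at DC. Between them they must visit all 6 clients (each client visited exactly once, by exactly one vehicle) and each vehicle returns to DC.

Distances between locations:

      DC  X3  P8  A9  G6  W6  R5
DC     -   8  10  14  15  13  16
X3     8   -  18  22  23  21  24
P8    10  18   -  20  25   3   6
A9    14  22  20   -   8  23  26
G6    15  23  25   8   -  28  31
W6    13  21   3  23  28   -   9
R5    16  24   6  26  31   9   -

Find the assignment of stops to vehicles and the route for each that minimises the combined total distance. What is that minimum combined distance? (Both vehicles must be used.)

87 — the smallest possible combined total.

Try each way of splitting the stops between the two vehicles (each non-empty) and, for each split, find the best tour for each vehicle:
  {X3} + {P8, A9, G6, W6, R5}: 16 + 71 = 87
  {P8} + {X3, A9, G6, W6, R5}: 20 + 87 = 107
  {X3, P8} + {A9, G6, W6, R5}: 36 + 71 = 107
  {A9} + {X3, P8, G6, W6, R5}: 28 + 84 = 112
  {X3, A9} + {P8, G6, W6, R5}: 44 + 68 = 112
  {P8, A9} + {X3, G6, W6, R5}: 44 + 84 = 128
  … (31 splits in total)
Best: vehicle 1 DC → X3 → DC = 16; vehicle 2 DC → P8 → W6 → R5 → A9 → G6 → DC = 71; combined 87.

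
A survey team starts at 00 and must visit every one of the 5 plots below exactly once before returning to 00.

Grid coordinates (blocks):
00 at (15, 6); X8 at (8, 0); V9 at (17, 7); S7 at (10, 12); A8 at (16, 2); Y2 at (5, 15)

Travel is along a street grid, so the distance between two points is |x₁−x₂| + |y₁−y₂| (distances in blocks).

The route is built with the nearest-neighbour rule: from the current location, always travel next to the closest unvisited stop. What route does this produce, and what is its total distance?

From 00: distances to unvisited — V9=3, A8=5, S7=11, X8=13, Y2=19. Nearest is V9 (3).
From V9: distances to unvisited — A8=6, S7=12, X8=16, Y2=20. Nearest is A8 (6).
From A8: distances to unvisited — X8=10, S7=16, Y2=24. Nearest is X8 (10).
From X8: distances to unvisited — S7=14, Y2=18. Nearest is S7 (14).
From S7: distances to unvisited — Y2=8. Nearest is Y2 (8).
Return Y2→00: 19.
Total = 3 + 6 + 10 + 14 + 8 + 19 = 60.

Total distance 60 blocks via the nearest-neighbour route 00 → V9 → A8 → X8 → S7 → Y2 → 00.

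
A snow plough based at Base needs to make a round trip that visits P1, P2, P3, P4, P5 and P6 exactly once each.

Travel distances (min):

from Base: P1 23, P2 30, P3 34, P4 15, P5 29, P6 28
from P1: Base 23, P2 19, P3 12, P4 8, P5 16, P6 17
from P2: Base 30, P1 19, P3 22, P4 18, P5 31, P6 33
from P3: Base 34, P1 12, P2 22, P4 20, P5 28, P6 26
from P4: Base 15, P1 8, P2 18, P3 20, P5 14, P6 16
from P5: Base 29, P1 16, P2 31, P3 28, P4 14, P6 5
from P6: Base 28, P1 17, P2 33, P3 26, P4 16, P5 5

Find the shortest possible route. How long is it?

Minimum total distance: 115 min.

There are 360 distinct closed tours to check (reversals are equivalent).
Base - P1 - P2 - P3 - P4 - P5 - P6 - Base: 23+19+22+20+14+5+28 = 131
Base - P1 - P2 - P3 - P4 - P6 - P5 - Base: 23+19+22+20+16+5+29 = 134
Base - P1 - P2 - P3 - P5 - P4 - P6 - Base: 23+19+22+28+14+16+28 = 150
Base - P1 - P2 - P3 - P5 - P6 - P4 - Base: 23+19+22+28+5+16+15 = 128
Base - P1 - P2 - P3 - P6 - P4 - P5 - Base: 23+19+22+26+16+14+29 = 149
Base - P1 - P2 - P3 - P6 - P5 - P4 - Base: 23+19+22+26+5+14+15 = 124
Base - P1 - P2 - P4 - P3 - P5 - P6 - Base: 23+19+18+20+28+5+28 = 141
Base - P1 - P2 - P4 - P3 - P6 - P5 - Base: 23+19+18+20+26+5+29 = 140
… (352 more)
Base - P2 - P3 - P1 - P6 - P5 - P4 - Base: 30+22+12+17+5+14+15 = 115  ← best
The minimum is 115.
One optimal route: Base → P2 → P3 → P1 → P6 → P5 → P4 → Base (or its reverse).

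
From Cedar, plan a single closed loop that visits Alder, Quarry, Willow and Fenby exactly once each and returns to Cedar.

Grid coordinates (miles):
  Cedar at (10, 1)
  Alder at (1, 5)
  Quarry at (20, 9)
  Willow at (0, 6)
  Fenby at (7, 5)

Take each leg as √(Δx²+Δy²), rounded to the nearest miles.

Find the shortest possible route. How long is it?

There are 12 distinct closed tours to check (reversals are equivalent).
Cedar - Alder - Quarry - Willow - Fenby - Cedar: 10+19+20+7+5 = 61
Cedar - Alder - Quarry - Fenby - Willow - Cedar: 10+19+14+7+11 = 61
Cedar - Alder - Willow - Quarry - Fenby - Cedar: 10+1+20+14+5 = 50
Cedar - Alder - Willow - Fenby - Quarry - Cedar: 10+1+7+14+13 = 45
Cedar - Alder - Fenby - Quarry - Willow - Cedar: 10+6+14+20+11 = 61
Cedar - Alder - Fenby - Willow - Quarry - Cedar: 10+6+7+20+13 = 56
Cedar - Quarry - Alder - Willow - Fenby - Cedar: 13+19+1+7+5 = 45
Cedar - Quarry - Alder - Fenby - Willow - Cedar: 13+19+6+7+11 = 56
Cedar - Quarry - Willow - Alder - Fenby - Cedar: 13+20+1+6+5 = 45
Cedar - Quarry - Fenby - Alder - Willow - Cedar: 13+14+6+1+11 = 45
Cedar - Willow - Alder - Quarry - Fenby - Cedar: 11+1+19+14+5 = 50
Cedar - Willow - Quarry - Alder - Fenby - Cedar: 11+20+19+6+5 = 61
The minimum is 45.
One optimal route: Cedar → Alder → Willow → Fenby → Quarry → Cedar (or its reverse).

Shortest round trip = 45 miles.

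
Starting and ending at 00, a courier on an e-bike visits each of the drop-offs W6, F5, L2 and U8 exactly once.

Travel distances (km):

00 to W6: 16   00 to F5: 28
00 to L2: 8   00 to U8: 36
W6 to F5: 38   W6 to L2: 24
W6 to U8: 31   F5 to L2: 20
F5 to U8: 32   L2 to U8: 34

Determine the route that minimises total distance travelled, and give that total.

Minimum total distance: 107 km.

There are 12 distinct closed tours to check (reversals are equivalent).
00 → W6 → F5 → L2 → U8 → 00: 16+38+20+34+36 = 144
00 → W6 → F5 → U8 → L2 → 00: 16+38+32+34+8 = 128
00 → W6 → L2 → F5 → U8 → 00: 16+24+20+32+36 = 128
00 → W6 → L2 → U8 → F5 → 00: 16+24+34+32+28 = 134
00 → W6 → U8 → F5 → L2 → 00: 16+31+32+20+8 = 107
00 → W6 → U8 → L2 → F5 → 00: 16+31+34+20+28 = 129
00 → F5 → W6 → L2 → U8 → 00: 28+38+24+34+36 = 160
00 → F5 → W6 → U8 → L2 → 00: 28+38+31+34+8 = 139
00 → F5 → L2 → W6 → U8 → 00: 28+20+24+31+36 = 139
00 → F5 → U8 → W6 → L2 → 00: 28+32+31+24+8 = 123
00 → L2 → W6 → F5 → U8 → 00: 8+24+38+32+36 = 138
00 → L2 → F5 → W6 → U8 → 00: 8+20+38+31+36 = 133
The minimum is 107.
One optimal route: 00 → W6 → U8 → F5 → L2 → 00 (or its reverse).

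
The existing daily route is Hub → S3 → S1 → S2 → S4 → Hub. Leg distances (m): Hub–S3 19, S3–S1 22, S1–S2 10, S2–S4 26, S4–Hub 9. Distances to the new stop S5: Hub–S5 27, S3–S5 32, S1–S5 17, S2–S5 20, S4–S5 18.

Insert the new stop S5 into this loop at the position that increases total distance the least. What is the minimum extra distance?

Minimum extra distance: 12 m, inserting S5 between S2 and S4.

Insertion cost between consecutive stops i–j is d(i,S5) + d(S5,j) − d(i,j):
  between Hub and S3: 27 + 32 − 19 = 40
  between S3 and S1: 32 + 17 − 22 = 27
  between S1 and S2: 17 + 20 − 10 = 27
  between S2 and S4: 20 + 18 − 26 = 12
  between S4 and Hub: 18 + 27 − 9 = 36
Cheapest insertion is between S2 and S4, adding 12.
New total = 86 + 12 = 98.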